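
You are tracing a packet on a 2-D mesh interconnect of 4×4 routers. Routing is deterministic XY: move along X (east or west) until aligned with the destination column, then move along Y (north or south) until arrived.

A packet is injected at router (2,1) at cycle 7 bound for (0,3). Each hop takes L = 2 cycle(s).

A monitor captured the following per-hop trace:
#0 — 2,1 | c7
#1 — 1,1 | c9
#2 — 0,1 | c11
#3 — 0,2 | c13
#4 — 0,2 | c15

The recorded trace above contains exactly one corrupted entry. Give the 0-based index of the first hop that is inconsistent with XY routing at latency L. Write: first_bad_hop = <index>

check 1→ d=(-1,0) cyc+2: ok
check 2→ d=(-1,0) cyc+2: ok
check 3→ d=(0,1) cyc+2: ok
check 4→ d=(0,0) cyc+2: BAD: non-unit step

first_bad_hop = 4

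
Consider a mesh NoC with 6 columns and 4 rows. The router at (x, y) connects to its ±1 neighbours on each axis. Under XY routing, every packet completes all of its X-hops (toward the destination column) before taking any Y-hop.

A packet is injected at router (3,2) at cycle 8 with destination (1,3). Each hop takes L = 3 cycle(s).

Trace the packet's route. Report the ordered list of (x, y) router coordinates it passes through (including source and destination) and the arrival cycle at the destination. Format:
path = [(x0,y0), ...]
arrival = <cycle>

path = [(3,2), (2,2), (1,2), (1,3)]
arrival = 17

[0] x=3 y=2 t=8
[1] x=2 y=2 t=11 →W
[2] x=1 y=2 t=14 →W
[3] x=1 y=3 t=17 →N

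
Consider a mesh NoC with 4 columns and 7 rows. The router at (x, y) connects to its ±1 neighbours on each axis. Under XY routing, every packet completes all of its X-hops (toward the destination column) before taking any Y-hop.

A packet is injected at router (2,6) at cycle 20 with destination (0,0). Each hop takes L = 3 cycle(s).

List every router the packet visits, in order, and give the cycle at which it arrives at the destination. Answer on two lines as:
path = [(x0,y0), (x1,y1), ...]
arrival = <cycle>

[0] x=2 y=6 t=20
[1] x=1 y=6 t=23 →W
[2] x=0 y=6 t=26 →W
[3] x=0 y=5 t=29 →S
[4] x=0 y=4 t=32 →S
[5] x=0 y=3 t=35 →S
[6] x=0 y=2 t=38 →S
[7] x=0 y=1 t=41 →S
[8] x=0 y=0 t=44 →S

path = [(2,6), (1,6), (0,6), (0,5), (0,4), (0,3), (0,2), (0,1), (0,0)]
arrival = 44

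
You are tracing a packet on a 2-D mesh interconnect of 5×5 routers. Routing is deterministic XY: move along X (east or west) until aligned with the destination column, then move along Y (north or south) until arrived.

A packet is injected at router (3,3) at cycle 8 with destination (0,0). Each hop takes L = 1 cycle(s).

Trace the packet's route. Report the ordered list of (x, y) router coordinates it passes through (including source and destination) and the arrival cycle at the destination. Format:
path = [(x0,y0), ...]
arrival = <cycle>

path = [(3,3), (2,3), (1,3), (0,3), (0,2), (0,1), (0,0)]
arrival = 14

  0. router=(3,3) cycle=8 (inject)
  1. router=(2,3) cycle=9 dir=W
  2. router=(1,3) cycle=10 dir=W
  3. router=(0,3) cycle=11 dir=W
  4. router=(0,2) cycle=12 dir=S
  5. router=(0,1) cycle=13 dir=S
  6. router=(0,0) cycle=14 dir=S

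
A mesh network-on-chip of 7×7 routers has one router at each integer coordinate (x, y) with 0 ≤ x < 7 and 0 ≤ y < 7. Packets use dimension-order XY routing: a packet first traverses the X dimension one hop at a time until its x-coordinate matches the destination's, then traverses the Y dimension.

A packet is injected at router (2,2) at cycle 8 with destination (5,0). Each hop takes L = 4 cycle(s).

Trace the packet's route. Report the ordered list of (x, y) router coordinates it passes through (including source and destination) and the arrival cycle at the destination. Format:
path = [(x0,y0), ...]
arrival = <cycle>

#0 — 2,2 | c8
#1 — 3,2 | c12 | E
#2 — 4,2 | c16 | E
#3 — 5,2 | c20 | E
#4 — 5,1 | c24 | S
#5 — 5,0 | c28 | S

path = [(2,2), (3,2), (4,2), (5,2), (5,1), (5,0)]
arrival = 28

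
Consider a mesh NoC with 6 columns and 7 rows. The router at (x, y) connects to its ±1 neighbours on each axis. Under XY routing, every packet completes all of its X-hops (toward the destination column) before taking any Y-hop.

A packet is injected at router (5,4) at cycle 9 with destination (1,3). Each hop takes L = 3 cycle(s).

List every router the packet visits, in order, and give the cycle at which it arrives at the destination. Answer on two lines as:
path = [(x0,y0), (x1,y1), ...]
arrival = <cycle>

t=9: at (5,4)
t=12: at (4,4) after W
t=15: at (3,4) after W
t=18: at (2,4) after W
t=21: at (1,4) after W
t=24: at (1,3) after S

path = [(5,4), (4,4), (3,4), (2,4), (1,4), (1,3)]
arrival = 24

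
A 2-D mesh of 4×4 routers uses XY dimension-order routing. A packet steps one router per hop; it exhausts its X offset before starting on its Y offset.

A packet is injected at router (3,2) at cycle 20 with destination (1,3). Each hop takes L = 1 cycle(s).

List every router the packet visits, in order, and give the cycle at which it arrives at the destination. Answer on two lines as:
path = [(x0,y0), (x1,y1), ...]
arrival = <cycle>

  0. router=(3,2) cycle=20 (inject)
  1. router=(2,2) cycle=21 dir=W
  2. router=(1,2) cycle=22 dir=W
  3. router=(1,3) cycle=23 dir=N

path = [(3,2), (2,2), (1,2), (1,3)]
arrival = 23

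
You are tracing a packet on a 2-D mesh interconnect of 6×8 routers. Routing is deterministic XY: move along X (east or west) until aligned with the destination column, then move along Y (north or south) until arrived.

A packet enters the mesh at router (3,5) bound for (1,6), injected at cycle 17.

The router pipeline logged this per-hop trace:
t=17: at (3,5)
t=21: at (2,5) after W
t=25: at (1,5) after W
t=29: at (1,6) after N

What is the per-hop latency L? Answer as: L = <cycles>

L = 4

cyc[1] − cyc[0] = 21 − 17 = 4.
Each hop adds L, hence L = 4.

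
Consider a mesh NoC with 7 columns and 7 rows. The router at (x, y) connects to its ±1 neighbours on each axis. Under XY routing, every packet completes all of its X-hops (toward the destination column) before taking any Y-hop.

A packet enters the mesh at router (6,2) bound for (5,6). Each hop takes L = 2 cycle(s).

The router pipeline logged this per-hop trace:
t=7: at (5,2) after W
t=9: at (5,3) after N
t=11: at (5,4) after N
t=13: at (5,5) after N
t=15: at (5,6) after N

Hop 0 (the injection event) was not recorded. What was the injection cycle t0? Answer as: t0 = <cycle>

t0 = 5

The first recorded entry is hop 1 at cycle 7.
t0 = cyc[1] − L = 7 − 2 = 5.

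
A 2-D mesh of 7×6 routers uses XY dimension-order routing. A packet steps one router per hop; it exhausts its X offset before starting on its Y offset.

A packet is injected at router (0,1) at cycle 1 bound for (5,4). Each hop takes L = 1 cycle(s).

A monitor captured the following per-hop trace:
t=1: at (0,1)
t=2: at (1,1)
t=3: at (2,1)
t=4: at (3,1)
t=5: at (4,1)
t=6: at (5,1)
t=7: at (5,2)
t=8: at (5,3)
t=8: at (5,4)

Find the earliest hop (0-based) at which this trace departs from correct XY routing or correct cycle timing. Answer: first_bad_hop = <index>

first_bad_hop = 8

  1: Δx=+1 Δy=+0 Δt=1 [ok]
  2: Δx=+1 Δy=+0 Δt=1 [ok]
  3: Δx=+1 Δy=+0 Δt=1 [ok]
  4: Δx=+1 Δy=+0 Δt=1 [ok]
  5: Δx=+1 Δy=+0 Δt=1 [ok]
  6: Δx=+0 Δy=+1 Δt=1 [ok]
  7: Δx=+0 Δy=+1 Δt=1 [ok]
  8: Δx=+0 Δy=+1 Δt=0 [BAD: Δcyc=0≠L]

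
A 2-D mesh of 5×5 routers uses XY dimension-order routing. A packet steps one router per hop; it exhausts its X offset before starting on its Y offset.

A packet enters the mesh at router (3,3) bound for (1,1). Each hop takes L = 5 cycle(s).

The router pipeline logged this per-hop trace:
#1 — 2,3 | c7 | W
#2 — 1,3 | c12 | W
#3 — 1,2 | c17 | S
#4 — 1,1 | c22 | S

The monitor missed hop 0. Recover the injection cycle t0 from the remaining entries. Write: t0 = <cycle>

Hop 1 reached at cycle 7; hop k is at t0 + k·L.
Subtract one hop: t0 = 7 − 5 = 2.

t0 = 2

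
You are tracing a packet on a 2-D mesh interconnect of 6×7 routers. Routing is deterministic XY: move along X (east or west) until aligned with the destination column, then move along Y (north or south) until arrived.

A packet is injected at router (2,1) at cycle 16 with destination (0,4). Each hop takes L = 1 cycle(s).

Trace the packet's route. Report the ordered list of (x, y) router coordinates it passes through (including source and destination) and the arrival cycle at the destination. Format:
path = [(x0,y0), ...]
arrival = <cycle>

hop 0: (2,1) @ cyc 16
hop 1: (1,1) @ cyc 17  [W]
hop 2: (0,1) @ cyc 18  [W]
hop 3: (0,2) @ cyc 19  [N]
hop 4: (0,3) @ cyc 20  [N]
hop 5: (0,4) @ cyc 21  [N]

path = [(2,1), (1,1), (0,1), (0,2), (0,3), (0,4)]
arrival = 21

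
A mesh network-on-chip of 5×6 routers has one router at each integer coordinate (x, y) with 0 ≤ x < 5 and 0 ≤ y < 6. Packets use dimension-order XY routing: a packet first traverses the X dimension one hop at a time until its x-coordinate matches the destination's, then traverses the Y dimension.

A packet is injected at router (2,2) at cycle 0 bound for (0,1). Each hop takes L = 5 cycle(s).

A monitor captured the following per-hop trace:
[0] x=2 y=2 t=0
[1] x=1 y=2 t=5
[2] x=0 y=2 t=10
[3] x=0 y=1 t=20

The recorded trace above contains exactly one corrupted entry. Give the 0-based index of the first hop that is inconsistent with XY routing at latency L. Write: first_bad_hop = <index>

  1: Δx=-1 Δy=+0 Δt=5 [ok]
  2: Δx=-1 Δy=+0 Δt=5 [ok]
  3: Δx=+0 Δy=-1 Δt=10 [BAD: Δcyc=10≠L]

first_bad_hop = 3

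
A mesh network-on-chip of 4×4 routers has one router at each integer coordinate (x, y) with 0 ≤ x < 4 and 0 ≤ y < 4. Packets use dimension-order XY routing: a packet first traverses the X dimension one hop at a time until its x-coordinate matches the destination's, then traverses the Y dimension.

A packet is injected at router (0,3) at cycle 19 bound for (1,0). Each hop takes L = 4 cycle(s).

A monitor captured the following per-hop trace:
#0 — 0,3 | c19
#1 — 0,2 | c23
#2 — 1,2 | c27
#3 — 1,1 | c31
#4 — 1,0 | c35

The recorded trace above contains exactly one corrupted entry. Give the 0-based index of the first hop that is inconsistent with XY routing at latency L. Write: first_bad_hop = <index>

  1: Δx=+0 Δy=-1 Δt=4 [BAD: Y-move but x=0≠1]

first_bad_hop = 1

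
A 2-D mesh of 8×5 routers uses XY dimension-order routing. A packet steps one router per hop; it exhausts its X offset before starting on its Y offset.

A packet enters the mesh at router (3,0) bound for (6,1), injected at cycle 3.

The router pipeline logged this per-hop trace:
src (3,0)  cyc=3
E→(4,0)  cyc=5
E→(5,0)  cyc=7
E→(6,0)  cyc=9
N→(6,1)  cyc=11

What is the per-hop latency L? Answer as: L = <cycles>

L = 2

Between hops 0 and 1 the cycle counter advances 5 − 3 = 2.
Each hop adds L, hence L = 2.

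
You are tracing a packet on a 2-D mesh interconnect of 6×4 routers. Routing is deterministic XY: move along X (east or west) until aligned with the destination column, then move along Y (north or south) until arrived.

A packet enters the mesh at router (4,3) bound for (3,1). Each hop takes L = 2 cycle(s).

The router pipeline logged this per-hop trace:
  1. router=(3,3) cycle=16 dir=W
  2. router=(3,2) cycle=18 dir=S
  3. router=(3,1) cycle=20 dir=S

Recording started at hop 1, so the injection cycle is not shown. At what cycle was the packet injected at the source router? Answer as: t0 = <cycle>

At hop 1 the cycle is 16; in general cyc_k = t0 + kL.
Subtract one hop: t0 = 16 − 2 = 14.

t0 = 14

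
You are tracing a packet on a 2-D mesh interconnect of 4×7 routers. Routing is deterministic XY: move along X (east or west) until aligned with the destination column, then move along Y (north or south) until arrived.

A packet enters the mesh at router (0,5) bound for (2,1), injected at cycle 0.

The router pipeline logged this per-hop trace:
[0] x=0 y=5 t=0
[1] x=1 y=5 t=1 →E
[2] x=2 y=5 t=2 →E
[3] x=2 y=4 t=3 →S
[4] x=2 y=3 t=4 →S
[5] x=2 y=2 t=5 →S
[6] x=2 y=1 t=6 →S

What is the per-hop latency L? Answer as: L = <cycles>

cyc[1] − cyc[0] = 1 − 0 = 1.
One hop costs L cycles, so L = 1.

L = 1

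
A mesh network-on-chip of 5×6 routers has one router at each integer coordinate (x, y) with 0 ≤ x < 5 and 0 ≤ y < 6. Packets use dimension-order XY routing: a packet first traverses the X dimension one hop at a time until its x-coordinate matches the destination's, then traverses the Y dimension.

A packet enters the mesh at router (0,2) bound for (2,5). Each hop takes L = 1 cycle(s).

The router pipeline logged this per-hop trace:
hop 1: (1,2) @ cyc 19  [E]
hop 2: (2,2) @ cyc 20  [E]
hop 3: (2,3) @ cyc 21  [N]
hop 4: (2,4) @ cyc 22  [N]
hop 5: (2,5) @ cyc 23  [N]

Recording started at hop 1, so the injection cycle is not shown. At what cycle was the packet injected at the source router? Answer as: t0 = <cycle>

cyc[1] = 19 and cyc[k] = t0 + k·L for every k.
t0 = cyc[1] − L = 19 − 1 = 18.

t0 = 18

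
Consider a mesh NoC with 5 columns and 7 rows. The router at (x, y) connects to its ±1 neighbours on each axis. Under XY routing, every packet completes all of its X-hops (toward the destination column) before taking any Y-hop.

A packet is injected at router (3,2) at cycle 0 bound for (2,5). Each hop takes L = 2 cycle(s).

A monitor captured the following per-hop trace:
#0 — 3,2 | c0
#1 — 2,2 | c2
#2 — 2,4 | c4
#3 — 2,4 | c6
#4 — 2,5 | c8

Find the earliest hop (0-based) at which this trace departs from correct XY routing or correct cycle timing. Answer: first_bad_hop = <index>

first_bad_hop = 2

[1] (-1,+0) / 2c ⇒ ok
[2] (+0,+2) / 2c ⇒ BAD: non-unit step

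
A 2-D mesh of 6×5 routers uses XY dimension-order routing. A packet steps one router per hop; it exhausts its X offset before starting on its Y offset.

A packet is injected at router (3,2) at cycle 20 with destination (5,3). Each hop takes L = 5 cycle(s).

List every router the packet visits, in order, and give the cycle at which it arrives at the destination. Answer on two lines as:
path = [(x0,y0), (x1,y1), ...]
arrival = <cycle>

path = [(3,2), (4,2), (5,2), (5,3)]
arrival = 35

t=20: at (3,2)
t=25: at (4,2) after E
t=30: at (5,2) after E
t=35: at (5,3) after N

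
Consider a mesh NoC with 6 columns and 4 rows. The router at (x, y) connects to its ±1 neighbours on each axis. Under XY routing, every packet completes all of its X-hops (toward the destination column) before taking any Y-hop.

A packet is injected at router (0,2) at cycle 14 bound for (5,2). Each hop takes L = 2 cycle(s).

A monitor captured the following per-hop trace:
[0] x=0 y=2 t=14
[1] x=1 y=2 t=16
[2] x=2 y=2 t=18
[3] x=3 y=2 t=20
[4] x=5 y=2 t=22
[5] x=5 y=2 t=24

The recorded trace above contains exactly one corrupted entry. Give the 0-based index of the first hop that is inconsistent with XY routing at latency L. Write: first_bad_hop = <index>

hop 1: step (+1,+0), +2 cyc — ok
hop 2: step (+1,+0), +2 cyc — ok
hop 3: step (+1,+0), +2 cyc — ok
hop 4: step (+2,+0), +2 cyc — BAD: non-unit step

first_bad_hop = 4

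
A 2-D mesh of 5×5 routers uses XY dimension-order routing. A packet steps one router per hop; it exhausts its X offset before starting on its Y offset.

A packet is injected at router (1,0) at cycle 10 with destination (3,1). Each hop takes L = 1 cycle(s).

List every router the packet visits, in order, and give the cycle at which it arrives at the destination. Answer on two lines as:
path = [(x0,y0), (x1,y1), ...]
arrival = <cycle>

path = [(1,0), (2,0), (3,0), (3,1)]
arrival = 13

src (1,0)  cyc=10
E→(2,0)  cyc=11
E→(3,0)  cyc=12
N→(3,1)  cyc=13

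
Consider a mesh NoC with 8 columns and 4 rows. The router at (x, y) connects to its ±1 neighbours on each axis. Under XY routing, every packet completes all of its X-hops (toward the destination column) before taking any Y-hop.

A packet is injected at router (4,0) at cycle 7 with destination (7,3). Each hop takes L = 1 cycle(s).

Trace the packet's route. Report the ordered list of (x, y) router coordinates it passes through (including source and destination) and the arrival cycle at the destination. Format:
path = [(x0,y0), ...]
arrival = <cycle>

path = [(4,0), (5,0), (6,0), (7,0), (7,1), (7,2), (7,3)]
arrival = 13

t=7: at (4,0)
t=8: at (5,0) after E
t=9: at (6,0) after E
t=10: at (7,0) after E
t=11: at (7,1) after N
t=12: at (7,2) after N
t=13: at (7,3) after N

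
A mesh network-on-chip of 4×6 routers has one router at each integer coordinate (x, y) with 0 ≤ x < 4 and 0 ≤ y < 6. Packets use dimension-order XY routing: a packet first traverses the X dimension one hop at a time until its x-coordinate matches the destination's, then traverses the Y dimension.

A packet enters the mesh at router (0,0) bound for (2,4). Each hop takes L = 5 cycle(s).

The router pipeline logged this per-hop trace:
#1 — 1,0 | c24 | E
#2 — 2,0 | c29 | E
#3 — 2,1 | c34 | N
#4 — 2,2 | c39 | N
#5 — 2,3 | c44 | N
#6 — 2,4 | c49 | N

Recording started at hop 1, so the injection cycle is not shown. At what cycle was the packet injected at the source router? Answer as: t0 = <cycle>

cyc[1] = 24 and cyc[k] = t0 + k·L for every k.
t0 = cyc[1] − L = 24 − 5 = 19.

t0 = 19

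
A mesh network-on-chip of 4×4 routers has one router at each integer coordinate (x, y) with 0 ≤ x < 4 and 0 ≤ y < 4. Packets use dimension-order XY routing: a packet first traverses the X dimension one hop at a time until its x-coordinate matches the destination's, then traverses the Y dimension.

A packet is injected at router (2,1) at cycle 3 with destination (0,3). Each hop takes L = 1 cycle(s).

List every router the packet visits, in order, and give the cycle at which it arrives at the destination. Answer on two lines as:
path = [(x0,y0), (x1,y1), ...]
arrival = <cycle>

path = [(2,1), (1,1), (0,1), (0,2), (0,3)]
arrival = 7

  0. router=(2,1) cycle=3 (inject)
  1. router=(1,1) cycle=4 dir=W
  2. router=(0,1) cycle=5 dir=W
  3. router=(0,2) cycle=6 dir=N
  4. router=(0,3) cycle=7 dir=N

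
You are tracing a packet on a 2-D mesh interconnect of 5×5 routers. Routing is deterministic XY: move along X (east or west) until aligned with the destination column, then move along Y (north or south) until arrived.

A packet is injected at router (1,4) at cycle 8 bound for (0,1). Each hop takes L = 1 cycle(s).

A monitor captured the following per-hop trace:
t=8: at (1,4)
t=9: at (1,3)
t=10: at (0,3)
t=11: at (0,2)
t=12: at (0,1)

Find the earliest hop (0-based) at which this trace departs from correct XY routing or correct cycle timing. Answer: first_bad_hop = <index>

first_bad_hop = 1

  1: Δx=+0 Δy=-1 Δt=1 [BAD: Y-move but x=1≠0]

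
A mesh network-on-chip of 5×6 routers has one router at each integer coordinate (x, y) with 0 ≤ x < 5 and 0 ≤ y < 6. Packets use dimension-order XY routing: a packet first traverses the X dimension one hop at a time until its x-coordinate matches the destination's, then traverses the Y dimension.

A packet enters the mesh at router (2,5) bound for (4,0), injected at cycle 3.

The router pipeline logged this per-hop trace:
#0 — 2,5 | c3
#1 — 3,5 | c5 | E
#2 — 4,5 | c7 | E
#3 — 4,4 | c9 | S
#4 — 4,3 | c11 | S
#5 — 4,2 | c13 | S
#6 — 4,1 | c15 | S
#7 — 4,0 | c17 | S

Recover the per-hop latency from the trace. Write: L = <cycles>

L = 2

Δcyc across hop 0→1: 5 − 3 = 2.
One hop costs L cycles, so L = 2.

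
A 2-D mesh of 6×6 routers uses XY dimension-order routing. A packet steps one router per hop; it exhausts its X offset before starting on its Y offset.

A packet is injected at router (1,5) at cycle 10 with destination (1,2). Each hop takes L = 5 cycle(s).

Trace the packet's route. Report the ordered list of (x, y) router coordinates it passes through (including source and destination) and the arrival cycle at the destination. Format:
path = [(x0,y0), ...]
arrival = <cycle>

[0] x=1 y=5 t=10
[1] x=1 y=4 t=15 →S
[2] x=1 y=3 t=20 →S
[3] x=1 y=2 t=25 →S

path = [(1,5), (1,4), (1,3), (1,2)]
arrival = 25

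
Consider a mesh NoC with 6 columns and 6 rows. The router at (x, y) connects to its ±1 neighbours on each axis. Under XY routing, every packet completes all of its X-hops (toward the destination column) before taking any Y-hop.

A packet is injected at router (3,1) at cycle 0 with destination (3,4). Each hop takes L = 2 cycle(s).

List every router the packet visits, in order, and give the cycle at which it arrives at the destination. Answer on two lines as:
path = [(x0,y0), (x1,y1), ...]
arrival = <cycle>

  0. router=(3,1) cycle=0 (inject)
  1. router=(3,2) cycle=2 dir=N
  2. router=(3,3) cycle=4 dir=N
  3. router=(3,4) cycle=6 dir=N

path = [(3,1), (3,2), (3,3), (3,4)]
arrival = 6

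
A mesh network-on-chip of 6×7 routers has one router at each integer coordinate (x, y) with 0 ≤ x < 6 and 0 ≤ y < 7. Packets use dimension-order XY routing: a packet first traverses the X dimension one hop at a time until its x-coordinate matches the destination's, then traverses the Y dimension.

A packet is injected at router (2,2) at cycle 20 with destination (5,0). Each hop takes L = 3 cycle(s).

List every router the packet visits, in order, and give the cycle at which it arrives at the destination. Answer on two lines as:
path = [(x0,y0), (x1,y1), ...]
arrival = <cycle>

path = [(2,2), (3,2), (4,2), (5,2), (5,1), (5,0)]
arrival = 35

[0] x=2 y=2 t=20
[1] x=3 y=2 t=23 →E
[2] x=4 y=2 t=26 →E
[3] x=5 y=2 t=29 →E
[4] x=5 y=1 t=32 →S
[5] x=5 y=0 t=35 →S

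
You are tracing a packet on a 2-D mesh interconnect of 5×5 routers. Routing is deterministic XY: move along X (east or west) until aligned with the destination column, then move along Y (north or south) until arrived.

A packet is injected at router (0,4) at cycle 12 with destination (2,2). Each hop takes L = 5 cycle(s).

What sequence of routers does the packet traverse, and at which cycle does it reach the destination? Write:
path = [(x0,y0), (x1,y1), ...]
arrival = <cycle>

t=12: at (0,4)
t=17: at (1,4) after E
t=22: at (2,4) after E
t=27: at (2,3) after S
t=32: at (2,2) after S

path = [(0,4), (1,4), (2,4), (2,3), (2,2)]
arrival = 32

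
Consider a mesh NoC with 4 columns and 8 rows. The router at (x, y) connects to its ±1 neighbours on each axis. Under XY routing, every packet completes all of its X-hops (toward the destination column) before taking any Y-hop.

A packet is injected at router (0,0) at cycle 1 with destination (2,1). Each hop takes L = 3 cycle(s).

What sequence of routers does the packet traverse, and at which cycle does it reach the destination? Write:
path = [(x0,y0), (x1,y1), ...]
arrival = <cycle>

path = [(0,0), (1,0), (2,0), (2,1)]
arrival = 10

  0. router=(0,0) cycle=1 (inject)
  1. router=(1,0) cycle=4 dir=E
  2. router=(2,0) cycle=7 dir=E
  3. router=(2,1) cycle=10 dir=N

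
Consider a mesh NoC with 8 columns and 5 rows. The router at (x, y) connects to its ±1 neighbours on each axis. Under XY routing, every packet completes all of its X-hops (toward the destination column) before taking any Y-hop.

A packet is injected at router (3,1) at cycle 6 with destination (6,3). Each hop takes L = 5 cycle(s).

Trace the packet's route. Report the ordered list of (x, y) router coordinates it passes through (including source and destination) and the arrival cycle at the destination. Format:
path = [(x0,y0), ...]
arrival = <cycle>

path = [(3,1), (4,1), (5,1), (6,1), (6,2), (6,3)]
arrival = 31

  0. router=(3,1) cycle=6 (inject)
  1. router=(4,1) cycle=11 dir=E
  2. router=(5,1) cycle=16 dir=E
  3. router=(6,1) cycle=21 dir=E
  4. router=(6,2) cycle=26 dir=N
  5. router=(6,3) cycle=31 dir=N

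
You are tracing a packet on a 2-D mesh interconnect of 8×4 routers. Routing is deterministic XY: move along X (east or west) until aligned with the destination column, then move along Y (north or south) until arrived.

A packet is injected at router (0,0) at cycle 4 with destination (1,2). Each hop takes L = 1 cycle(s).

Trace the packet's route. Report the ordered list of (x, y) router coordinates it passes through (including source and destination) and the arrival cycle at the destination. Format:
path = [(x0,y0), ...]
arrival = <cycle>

[0] x=0 y=0 t=4
[1] x=1 y=0 t=5 →E
[2] x=1 y=1 t=6 →N
[3] x=1 y=2 t=7 →N

path = [(0,0), (1,0), (1,1), (1,2)]
arrival = 7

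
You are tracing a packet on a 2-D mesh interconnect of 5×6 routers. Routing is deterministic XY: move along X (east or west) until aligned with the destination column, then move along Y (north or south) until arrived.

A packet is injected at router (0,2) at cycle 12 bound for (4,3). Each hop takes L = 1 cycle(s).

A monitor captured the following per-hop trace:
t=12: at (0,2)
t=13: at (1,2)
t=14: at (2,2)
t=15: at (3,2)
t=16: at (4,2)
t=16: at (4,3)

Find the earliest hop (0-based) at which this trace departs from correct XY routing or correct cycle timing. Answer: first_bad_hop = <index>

first_bad_hop = 5

check 1→ d=(1,0) cyc+1: ok
check 2→ d=(1,0) cyc+1: ok
check 3→ d=(1,0) cyc+1: ok
check 4→ d=(1,0) cyc+1: ok
check 5→ d=(0,1) cyc+0: BAD: Δcyc=0≠L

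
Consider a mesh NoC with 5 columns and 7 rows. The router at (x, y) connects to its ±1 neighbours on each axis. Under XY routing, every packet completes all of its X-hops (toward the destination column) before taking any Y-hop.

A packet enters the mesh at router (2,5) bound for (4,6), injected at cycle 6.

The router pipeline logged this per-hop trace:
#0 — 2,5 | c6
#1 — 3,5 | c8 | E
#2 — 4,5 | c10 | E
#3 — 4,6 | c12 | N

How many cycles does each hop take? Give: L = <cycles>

Between hops 0 and 1 the cycle counter advances 8 − 6 = 2.
Each hop adds L, hence L = 2.

L = 2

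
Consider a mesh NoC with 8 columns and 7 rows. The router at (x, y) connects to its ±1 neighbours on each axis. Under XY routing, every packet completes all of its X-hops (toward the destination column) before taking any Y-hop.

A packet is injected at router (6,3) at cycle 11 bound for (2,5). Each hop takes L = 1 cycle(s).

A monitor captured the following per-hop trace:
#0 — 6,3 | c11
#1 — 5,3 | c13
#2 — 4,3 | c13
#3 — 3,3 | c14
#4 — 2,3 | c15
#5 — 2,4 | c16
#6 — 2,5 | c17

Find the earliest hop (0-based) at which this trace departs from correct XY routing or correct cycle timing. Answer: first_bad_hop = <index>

  1: Δx=-1 Δy=+0 Δt=2 [BAD: Δcyc=2≠L]

first_bad_hop = 1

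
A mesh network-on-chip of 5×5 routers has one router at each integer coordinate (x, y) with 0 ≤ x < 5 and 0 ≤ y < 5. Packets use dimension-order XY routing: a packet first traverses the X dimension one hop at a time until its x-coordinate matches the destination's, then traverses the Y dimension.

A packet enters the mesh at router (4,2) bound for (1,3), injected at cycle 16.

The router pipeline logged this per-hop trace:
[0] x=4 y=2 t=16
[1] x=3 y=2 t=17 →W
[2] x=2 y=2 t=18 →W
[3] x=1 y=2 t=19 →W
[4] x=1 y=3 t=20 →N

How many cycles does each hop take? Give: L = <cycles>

cyc[1] − cyc[0] = 17 − 16 = 1.
That increment is L by definition: L = 1.

L = 1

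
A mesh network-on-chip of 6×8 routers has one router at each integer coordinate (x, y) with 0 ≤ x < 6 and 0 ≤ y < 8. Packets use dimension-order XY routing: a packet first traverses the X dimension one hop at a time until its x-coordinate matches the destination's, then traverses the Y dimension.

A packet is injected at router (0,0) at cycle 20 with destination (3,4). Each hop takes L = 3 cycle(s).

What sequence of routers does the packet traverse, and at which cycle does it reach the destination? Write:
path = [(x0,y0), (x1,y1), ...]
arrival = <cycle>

#0 — 0,0 | c20
#1 — 1,0 | c23 | E
#2 — 2,0 | c26 | E
#3 — 3,0 | c29 | E
#4 — 3,1 | c32 | N
#5 — 3,2 | c35 | N
#6 — 3,3 | c38 | N
#7 — 3,4 | c41 | N

path = [(0,0), (1,0), (2,0), (3,0), (3,1), (3,2), (3,3), (3,4)]
arrival = 41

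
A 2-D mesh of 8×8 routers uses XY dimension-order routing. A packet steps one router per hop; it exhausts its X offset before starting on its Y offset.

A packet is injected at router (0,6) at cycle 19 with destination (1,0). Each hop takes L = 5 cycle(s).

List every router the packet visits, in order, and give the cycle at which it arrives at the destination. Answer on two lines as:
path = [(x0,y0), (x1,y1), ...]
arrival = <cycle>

path = [(0,6), (1,6), (1,5), (1,4), (1,3), (1,2), (1,1), (1,0)]
arrival = 54

#0 — 0,6 | c19
#1 — 1,6 | c24 | E
#2 — 1,5 | c29 | S
#3 — 1,4 | c34 | S
#4 — 1,3 | c39 | S
#5 — 1,2 | c44 | S
#6 — 1,1 | c49 | S
#7 — 1,0 | c54 | S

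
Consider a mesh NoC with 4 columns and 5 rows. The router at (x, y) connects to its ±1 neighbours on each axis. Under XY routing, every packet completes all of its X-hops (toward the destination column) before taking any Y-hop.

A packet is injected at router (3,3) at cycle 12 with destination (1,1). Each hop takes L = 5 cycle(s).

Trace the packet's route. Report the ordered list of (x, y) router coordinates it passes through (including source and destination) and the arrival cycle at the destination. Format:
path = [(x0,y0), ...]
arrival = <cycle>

hop 0: (3,3) @ cyc 12
hop 1: (2,3) @ cyc 17  [W]
hop 2: (1,3) @ cyc 22  [W]
hop 3: (1,2) @ cyc 27  [S]
hop 4: (1,1) @ cyc 32  [S]

path = [(3,3), (2,3), (1,3), (1,2), (1,1)]
arrival = 32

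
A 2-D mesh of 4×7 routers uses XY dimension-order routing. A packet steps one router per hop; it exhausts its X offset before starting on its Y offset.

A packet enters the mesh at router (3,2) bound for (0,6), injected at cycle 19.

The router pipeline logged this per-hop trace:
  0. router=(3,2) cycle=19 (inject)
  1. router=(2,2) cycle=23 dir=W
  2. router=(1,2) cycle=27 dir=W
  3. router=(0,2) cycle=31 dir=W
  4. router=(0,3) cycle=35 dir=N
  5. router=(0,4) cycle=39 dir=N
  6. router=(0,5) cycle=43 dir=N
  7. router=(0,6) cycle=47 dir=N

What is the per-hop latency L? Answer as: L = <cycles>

cyc[1] − cyc[0] = 23 − 19 = 4.
That increment is L by definition: L = 4.

L = 4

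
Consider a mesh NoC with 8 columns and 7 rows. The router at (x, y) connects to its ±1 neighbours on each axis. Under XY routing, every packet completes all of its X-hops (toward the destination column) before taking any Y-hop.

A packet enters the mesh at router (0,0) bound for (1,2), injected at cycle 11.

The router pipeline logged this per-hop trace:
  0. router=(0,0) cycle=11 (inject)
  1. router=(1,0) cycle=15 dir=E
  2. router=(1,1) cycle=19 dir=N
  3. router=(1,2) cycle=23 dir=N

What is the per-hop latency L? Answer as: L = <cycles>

From hop 0 (11) to hop 1 (15): +4 cycles.
Each hop adds L, hence L = 4.

L = 4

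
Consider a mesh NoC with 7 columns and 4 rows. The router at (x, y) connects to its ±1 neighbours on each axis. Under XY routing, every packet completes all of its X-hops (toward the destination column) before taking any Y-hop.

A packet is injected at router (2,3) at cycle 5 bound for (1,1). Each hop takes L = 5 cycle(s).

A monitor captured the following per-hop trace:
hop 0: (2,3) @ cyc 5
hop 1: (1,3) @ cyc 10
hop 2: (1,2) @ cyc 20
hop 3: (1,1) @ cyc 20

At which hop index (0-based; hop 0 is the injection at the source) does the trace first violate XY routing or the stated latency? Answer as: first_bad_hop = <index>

check 1→ d=(-1,0) cyc+5: ok
check 2→ d=(0,-1) cyc+10: BAD: Δcyc=10≠L

first_bad_hop = 2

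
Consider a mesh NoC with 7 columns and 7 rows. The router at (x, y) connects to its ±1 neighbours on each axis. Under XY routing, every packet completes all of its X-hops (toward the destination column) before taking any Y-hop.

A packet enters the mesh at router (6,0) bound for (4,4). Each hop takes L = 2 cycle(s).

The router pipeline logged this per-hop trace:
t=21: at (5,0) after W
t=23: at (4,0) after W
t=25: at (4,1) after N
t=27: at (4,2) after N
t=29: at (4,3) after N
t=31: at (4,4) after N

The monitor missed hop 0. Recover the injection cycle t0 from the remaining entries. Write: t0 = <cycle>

t0 = 19

At hop 1 the cycle is 21; in general cyc_k = t0 + kL.
t0 = cyc[1] − L = 21 − 2 = 19.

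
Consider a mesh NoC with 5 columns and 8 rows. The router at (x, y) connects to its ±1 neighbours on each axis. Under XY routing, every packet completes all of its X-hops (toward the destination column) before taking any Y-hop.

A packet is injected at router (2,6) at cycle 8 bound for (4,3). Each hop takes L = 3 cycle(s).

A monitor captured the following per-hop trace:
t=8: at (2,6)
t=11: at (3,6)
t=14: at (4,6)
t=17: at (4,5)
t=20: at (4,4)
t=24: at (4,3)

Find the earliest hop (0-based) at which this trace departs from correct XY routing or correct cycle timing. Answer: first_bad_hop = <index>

  1: Δx=+1 Δy=+0 Δt=3 [ok]
  2: Δx=+1 Δy=+0 Δt=3 [ok]
  3: Δx=+0 Δy=-1 Δt=3 [ok]
  4: Δx=+0 Δy=-1 Δt=3 [ok]
  5: Δx=+0 Δy=-1 Δt=4 [BAD: Δcyc=4≠L]

first_bad_hop = 5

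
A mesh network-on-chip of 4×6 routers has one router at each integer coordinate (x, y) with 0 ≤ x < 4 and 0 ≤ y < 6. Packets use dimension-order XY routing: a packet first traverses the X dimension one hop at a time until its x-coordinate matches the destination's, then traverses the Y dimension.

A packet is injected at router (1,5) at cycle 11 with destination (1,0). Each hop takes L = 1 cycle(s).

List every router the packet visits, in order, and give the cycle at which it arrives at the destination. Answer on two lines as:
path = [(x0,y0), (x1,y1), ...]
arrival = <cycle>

path = [(1,5), (1,4), (1,3), (1,2), (1,1), (1,0)]
arrival = 16

hop 0: (1,5) @ cyc 11
hop 1: (1,4) @ cyc 12  [S]
hop 2: (1,3) @ cyc 13  [S]
hop 3: (1,2) @ cyc 14  [S]
hop 4: (1,1) @ cyc 15  [S]
hop 5: (1,0) @ cyc 16  [S]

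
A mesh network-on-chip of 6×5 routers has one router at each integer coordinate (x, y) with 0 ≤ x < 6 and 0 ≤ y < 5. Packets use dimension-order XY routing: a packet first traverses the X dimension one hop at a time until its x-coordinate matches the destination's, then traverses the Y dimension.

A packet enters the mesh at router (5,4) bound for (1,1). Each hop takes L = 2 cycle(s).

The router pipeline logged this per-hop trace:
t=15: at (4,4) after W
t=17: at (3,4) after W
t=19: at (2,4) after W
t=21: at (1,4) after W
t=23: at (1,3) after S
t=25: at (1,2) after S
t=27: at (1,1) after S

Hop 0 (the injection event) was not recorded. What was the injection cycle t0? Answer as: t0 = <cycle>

t0 = 13

The first recorded entry is hop 1 at cycle 15.
t0 = cyc[1] − L = 15 − 2 = 13.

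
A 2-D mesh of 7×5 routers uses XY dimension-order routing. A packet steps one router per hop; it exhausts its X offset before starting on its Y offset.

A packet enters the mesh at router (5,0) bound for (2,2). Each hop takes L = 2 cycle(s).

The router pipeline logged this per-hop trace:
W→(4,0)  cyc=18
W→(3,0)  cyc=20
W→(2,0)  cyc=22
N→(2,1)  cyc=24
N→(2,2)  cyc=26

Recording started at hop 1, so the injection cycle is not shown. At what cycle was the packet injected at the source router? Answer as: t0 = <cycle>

t0 = 16

At hop 1 the cycle is 18; in general cyc_k = t0 + kL.
So t0 = 18 − 1·2 = 16.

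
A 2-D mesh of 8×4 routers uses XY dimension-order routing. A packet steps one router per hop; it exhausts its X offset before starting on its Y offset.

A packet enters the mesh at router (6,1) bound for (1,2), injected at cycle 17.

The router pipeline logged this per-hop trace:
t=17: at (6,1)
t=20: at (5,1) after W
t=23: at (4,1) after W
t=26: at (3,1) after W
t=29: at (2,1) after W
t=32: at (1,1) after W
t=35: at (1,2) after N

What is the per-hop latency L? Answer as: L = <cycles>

L = 3

From hop 0 (17) to hop 1 (20): +3 cycles.
Per-hop latency L = Δcyc = 3.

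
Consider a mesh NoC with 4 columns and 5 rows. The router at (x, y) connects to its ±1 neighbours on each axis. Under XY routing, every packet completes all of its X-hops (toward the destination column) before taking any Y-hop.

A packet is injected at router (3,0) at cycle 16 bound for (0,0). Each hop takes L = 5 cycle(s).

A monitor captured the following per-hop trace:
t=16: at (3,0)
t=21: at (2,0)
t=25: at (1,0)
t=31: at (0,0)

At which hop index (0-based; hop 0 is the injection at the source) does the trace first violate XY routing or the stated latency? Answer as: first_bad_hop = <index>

hop 1: step (-1,+0), +5 cyc — ok
hop 2: step (-1,+0), +4 cyc — BAD: Δcyc=4≠L

first_bad_hop = 2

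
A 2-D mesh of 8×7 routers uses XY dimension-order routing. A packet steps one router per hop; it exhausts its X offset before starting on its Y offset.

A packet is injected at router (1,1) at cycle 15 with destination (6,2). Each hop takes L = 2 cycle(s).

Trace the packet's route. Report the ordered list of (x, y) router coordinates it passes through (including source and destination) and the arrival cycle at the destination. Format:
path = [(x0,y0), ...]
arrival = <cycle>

path = [(1,1), (2,1), (3,1), (4,1), (5,1), (6,1), (6,2)]
arrival = 27

t=15: at (1,1)
t=17: at (2,1) after E
t=19: at (3,1) after E
t=21: at (4,1) after E
t=23: at (5,1) after E
t=25: at (6,1) after E
t=27: at (6,2) after N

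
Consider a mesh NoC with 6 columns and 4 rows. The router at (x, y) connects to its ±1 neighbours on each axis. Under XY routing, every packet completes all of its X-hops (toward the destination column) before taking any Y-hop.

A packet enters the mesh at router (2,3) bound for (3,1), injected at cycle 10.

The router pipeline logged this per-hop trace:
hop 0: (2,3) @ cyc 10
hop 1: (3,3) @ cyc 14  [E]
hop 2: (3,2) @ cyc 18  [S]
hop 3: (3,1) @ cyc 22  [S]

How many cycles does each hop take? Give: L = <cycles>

Between hops 0 and 1 the cycle counter advances 14 − 10 = 4.
Per-hop latency L = Δcyc = 4.

L = 4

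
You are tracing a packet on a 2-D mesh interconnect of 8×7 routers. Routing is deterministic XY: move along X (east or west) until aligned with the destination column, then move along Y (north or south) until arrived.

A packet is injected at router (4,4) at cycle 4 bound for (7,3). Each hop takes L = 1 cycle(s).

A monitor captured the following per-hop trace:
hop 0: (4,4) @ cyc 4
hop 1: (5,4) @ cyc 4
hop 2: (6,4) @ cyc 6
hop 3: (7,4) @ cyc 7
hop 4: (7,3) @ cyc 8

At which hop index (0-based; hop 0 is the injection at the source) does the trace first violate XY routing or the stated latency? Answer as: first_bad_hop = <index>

first_bad_hop = 1

hop 1: step (+1,+0), +0 cyc — BAD: Δcyc=0≠L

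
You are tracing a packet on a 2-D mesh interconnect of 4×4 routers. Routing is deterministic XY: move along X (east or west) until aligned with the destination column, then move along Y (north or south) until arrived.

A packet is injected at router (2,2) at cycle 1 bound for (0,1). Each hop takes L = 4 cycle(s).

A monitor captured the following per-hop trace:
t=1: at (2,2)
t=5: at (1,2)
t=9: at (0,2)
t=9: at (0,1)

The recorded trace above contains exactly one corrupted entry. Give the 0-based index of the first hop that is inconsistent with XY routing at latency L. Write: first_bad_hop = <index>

first_bad_hop = 3

[1] (-1,+0) / 4c ⇒ ok
[2] (-1,+0) / 4c ⇒ ok
[3] (+0,-1) / 0c ⇒ BAD: Δcyc=0≠L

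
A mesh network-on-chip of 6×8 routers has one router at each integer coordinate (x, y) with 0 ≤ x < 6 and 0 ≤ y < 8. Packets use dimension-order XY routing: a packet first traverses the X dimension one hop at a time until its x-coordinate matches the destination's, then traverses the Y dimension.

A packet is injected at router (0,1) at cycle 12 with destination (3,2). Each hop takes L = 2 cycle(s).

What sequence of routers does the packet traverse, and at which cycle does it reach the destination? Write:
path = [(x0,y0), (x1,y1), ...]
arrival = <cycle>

path = [(0,1), (1,1), (2,1), (3,1), (3,2)]
arrival = 20

src (0,1)  cyc=12
E→(1,1)  cyc=14
E→(2,1)  cyc=16
E→(3,1)  cyc=18
N→(3,2)  cyc=20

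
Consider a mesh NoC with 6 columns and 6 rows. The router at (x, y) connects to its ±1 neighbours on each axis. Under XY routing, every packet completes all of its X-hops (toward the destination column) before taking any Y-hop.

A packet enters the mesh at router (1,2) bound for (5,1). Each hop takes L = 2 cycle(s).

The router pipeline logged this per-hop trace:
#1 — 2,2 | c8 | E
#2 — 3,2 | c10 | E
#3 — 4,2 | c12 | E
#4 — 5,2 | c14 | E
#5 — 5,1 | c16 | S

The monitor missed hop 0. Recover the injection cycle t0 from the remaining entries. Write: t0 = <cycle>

t0 = 6

cyc[1] = 8 and cyc[k] = t0 + k·L for every k.
Subtract one hop: t0 = 8 − 2 = 6.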